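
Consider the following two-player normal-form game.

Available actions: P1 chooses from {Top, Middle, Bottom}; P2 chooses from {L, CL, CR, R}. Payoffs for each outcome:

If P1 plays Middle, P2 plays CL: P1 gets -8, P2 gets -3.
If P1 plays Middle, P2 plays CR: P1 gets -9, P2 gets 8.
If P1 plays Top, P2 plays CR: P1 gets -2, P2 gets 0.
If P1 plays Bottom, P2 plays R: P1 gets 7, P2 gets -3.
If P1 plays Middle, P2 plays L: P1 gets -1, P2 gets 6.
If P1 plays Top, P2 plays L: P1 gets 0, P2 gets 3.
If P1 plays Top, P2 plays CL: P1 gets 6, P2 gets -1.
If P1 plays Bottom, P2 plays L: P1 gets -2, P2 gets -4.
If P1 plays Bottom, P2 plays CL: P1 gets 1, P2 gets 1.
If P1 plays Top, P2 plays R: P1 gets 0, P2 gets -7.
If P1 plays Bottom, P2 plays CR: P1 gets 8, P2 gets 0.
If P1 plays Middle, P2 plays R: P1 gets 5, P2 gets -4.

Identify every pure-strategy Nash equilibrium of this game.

For each strategy profile, look for a profitable unilateral deviation.
(Top, L): P1 gets 0, best alternative -1; P2 gets 3, best alternative 0. No profitable deviation — NE.
(Top, CL): P2 can switch to L (-1 → 3). Not NE.
(Top, CR): P1 can switch to Bottom (-2 → 8). Not NE.
(Top, R): P1 can switch to Middle (0 → 5). Not NE.
(Middle, L): P1 can switch to Top (-1 → 0). Not NE.
(Middle, CL): P1 can switch to Top (-8 → 6). Not NE.
(Middle, CR): P1 can switch to Top (-9 → -2). Not NE.
(The remaining 5 profiles each have a profitable deviation by the same check.)

(Top, L)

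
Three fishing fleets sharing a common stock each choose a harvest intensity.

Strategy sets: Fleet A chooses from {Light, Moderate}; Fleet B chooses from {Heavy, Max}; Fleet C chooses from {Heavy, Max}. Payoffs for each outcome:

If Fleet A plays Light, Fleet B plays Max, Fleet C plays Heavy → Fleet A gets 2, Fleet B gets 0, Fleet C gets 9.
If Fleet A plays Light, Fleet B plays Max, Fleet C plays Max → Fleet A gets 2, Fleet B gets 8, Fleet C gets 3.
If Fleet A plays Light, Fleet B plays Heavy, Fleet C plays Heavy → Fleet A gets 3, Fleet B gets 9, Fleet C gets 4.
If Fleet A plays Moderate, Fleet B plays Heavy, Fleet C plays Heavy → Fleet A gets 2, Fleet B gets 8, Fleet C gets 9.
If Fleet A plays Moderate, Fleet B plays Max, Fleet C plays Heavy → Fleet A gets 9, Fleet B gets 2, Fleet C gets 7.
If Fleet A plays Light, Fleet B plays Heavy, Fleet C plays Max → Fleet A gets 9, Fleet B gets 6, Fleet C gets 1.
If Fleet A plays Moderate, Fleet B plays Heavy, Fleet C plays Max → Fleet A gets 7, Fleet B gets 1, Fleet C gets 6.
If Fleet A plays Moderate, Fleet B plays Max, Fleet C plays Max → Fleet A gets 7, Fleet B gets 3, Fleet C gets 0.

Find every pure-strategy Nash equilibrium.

(Light, Heavy, Heavy): Fleet A gets 3, best alternative 2; Fleet B gets 9, best alternative 0; Fleet C gets 4, best alternative 1. No profitable deviation — NE.
(Light, Heavy, Max): Fleet B can switch to Max (6 → 8). Not NE.
(Light, Max, Heavy): Fleet A can switch to Moderate (2 → 9). Not NE.
(Light, Max, Max): Fleet A can switch to Moderate (2 → 7). Not NE.
(Moderate, Heavy, Heavy): Fleet A can switch to Light (2 → 3). Not NE.
(Moderate, Heavy, Max): Fleet A can switch to Light (7 → 9). Not NE.
(Moderate, Max, Heavy): Fleet B can switch to Heavy (2 → 8). Not NE.
(Moderate, Max, Max): Fleet C can switch to Heavy (0 → 7). Not NE.

Pure NE: (Light, Heavy, Heavy)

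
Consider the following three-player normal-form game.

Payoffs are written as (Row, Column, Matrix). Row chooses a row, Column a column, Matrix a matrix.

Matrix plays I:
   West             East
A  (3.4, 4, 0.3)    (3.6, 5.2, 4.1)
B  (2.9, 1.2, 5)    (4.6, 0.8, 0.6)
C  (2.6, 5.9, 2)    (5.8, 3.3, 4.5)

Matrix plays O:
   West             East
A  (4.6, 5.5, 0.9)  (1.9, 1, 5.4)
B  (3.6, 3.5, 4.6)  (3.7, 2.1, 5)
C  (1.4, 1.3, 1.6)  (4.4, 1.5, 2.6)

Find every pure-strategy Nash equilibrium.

(A, West, I): Column can switch to East (4 → 5.2). Not NE.
(A, West, O): Row gets 4.6, best alternative 3.6; Column gets 5.5, best alternative 1; Matrix gets 0.9, best alternative 0.3. No profitable deviation — NE.
(A, East, I): Row can switch to B (3.6 → 4.6). Not NE.
(A, East, O): Row can switch to B (1.9 → 3.7). Not NE.
(B, West, I): Row can switch to A (2.9 → 3.4). Not NE.
(B, West, O): Row can switch to A (3.6 → 4.6). Not NE.
(B, East, I): Row can switch to C (4.6 → 5.8). Not NE.
(The remaining 5 profiles each have a profitable deviation by the same check.)

The unique pure-strategy Nash equilibrium is (A, West, O).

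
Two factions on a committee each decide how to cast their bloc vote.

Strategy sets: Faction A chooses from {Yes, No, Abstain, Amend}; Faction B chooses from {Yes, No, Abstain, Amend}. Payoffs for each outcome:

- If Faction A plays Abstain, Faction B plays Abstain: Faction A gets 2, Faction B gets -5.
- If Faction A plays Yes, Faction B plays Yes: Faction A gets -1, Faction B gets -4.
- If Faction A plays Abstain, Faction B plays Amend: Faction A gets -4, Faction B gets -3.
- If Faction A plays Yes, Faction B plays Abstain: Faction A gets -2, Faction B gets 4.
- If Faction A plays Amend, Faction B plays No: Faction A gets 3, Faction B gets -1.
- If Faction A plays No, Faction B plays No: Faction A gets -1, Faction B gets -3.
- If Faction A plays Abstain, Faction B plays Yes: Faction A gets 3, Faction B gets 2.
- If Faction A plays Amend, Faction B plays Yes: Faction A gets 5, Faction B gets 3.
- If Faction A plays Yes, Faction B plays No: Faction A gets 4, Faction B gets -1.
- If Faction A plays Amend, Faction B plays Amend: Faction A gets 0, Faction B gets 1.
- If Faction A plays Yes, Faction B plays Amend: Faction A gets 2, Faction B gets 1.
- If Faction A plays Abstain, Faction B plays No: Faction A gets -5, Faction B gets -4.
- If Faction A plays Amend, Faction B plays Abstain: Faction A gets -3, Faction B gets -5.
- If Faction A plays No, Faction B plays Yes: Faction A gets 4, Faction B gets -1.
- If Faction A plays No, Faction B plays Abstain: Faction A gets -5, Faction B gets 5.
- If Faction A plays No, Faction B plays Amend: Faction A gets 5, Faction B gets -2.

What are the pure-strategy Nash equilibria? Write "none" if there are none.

For each strategy profile, look for a profitable unilateral deviation.
(Yes, Yes): Faction A can switch to No (-1 → 4). Not NE.
(Yes, No): Faction B can switch to Abstain (-1 → 4). Not NE.
(Yes, Abstain): Faction A can switch to Abstain (-2 → 2). Not NE.
(Yes, Amend): Faction A can switch to No (2 → 5). Not NE.
(No, Yes): Faction A can switch to Amend (4 → 5). Not NE.
(No, No): Faction A can switch to Yes (-1 → 4). Not NE.
(No, Abstain): Faction A can switch to Yes (-5 → -2). Not NE.
(No, Amend): Faction B can switch to Yes (-2 → -1). Not NE.
(Amend, Yes): Faction A gets 5, best alternative 4; Faction B gets 3, best alternative 1. No profitable deviation — NE.
(The remaining 7 profiles each have a profitable deviation by the same check.)

Pure NE: (Amend, Yes)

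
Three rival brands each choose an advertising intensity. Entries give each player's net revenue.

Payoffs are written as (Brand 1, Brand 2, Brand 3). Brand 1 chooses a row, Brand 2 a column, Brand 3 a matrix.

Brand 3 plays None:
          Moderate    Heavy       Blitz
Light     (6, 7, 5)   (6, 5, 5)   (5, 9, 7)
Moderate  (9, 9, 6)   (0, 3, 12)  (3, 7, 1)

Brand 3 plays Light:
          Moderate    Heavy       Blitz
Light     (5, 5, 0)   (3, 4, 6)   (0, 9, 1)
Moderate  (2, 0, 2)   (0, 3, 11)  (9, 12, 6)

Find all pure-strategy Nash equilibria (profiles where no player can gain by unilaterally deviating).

Pure-strategy Nash equilibria: (Light, Blitz, None); (Moderate, Moderate, None); (Moderate, Blitz, Light)

Brand 1 against (Moderate, None): payoffs 6, 9 → best response Moderate.
Brand 1 against (Moderate, Light): payoffs 5, 2 → best response Light.
Brand 1 against (Heavy, None): payoffs 6, 0 → best response Light.
Brand 1 against (Heavy, Light): payoffs 3, 0 → best response Light.
Brand 1 against (Blitz, None): payoffs 5, 3 → best response Light.
Brand 1 against (Blitz, Light): payoffs 0, 9 → best response Moderate.
Brand 2 against (Light, None): payoffs 7, 5, 9 → best response Blitz.
Brand 2 against (Light, Light): payoffs 5, 4, 9 → best response Blitz.
Brand 2 against (Moderate, None): payoffs 9, 3, 7 → best response Moderate.
Brand 2 against (Moderate, Light): payoffs 0, 3, 12 → best response Blitz.
Brand 3 against (Light, Moderate): payoffs 5, 0 → best response None.
Brand 3 against (Light, Heavy): payoffs 5, 6 → best response Light.
Brand 3 against (Light, Blitz): payoffs 7, 1 → best response None.
Brand 3 against (Moderate, Moderate): payoffs 6, 2 → best response None.
Brand 3 against (Moderate, Heavy): payoffs 12, 11 → best response None.
Brand 3 against (Moderate, Blitz): payoffs 1, 6 → best response Light.
Mutual best responses: (Light, Blitz, None); (Moderate, Moderate, None); (Moderate, Blitz, Light).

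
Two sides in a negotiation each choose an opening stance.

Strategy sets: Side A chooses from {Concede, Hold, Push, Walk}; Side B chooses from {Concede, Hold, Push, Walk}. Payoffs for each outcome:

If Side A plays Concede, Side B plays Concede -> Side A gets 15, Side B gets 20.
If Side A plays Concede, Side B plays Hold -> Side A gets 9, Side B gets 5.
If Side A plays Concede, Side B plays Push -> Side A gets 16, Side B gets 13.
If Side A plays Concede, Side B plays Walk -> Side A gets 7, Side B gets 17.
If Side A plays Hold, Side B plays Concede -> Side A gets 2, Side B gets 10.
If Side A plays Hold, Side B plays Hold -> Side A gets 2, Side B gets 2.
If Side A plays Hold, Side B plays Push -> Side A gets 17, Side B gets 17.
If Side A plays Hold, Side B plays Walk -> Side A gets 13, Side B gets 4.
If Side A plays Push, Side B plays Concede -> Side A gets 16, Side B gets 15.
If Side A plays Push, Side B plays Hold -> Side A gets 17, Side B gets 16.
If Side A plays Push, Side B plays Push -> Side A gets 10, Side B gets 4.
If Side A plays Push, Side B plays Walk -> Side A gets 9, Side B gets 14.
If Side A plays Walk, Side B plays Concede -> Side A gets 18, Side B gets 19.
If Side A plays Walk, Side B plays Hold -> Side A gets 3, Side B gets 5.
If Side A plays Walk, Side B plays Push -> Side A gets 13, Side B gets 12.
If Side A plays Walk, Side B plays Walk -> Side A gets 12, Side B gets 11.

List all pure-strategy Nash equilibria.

Pure-strategy Nash equilibria: (Hold, Push), (Push, Hold), (Walk, Concede)

(Concede, Concede): Side A can switch to Push (15 → 16). Not NE.
(Concede, Hold): Side A can switch to Push (9 → 17). Not NE.
(Concede, Push): Side A can switch to Hold (16 → 17). Not NE.
(Concede, Walk): Side A can switch to Hold (7 → 13). Not NE.
(Hold, Concede): Side A can switch to Concede (2 → 15). Not NE.
(Hold, Hold): Side A can switch to Concede (2 → 9). Not NE.
(Hold, Push): Side A gets 17, best alternative 16; Side B gets 17, best alternative 10. No profitable deviation — NE.
(Hold, Walk): Side B can switch to Concede (4 → 10). Not NE.
(Push, Concede): Side A can switch to Walk (16 → 18). Not NE.
(Push, Hold): Side A gets 17, best alternative 9; Side B gets 16, best alternative 15. No profitable deviation — NE.
(Push, Push): Side A can switch to Concede (10 → 16). Not NE.
(Push, Walk): Side A can switch to Hold (9 → 13). Not NE.
(Walk, Concede): Side A gets 18, best alternative 16; Side B gets 19, best alternative 12. No profitable deviation — NE.
(The remaining 3 profiles each have a profitable deviation by the same check.)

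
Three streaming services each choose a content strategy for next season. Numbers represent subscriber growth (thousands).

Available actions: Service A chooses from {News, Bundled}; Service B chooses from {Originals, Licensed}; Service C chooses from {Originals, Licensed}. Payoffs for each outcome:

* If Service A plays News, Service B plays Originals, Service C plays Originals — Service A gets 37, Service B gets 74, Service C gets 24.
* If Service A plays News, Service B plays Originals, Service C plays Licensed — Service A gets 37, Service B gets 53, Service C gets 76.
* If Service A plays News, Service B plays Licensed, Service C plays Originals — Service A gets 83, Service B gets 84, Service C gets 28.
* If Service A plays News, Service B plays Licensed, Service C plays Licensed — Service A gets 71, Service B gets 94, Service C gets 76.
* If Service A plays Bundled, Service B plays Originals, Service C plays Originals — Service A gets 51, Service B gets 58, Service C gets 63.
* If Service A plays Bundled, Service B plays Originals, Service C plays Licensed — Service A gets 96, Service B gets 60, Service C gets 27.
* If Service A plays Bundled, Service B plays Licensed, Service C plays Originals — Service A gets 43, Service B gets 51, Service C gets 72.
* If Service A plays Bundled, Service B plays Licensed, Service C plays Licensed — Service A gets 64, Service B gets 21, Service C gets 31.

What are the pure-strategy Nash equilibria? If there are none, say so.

For each player, find the best response to each opponent profile; mutual best responses are the pure NE.
Service A against (Originals, Originals): payoffs 37, 51 → best response Bundled.
Service A against (Originals, Licensed): payoffs 37, 96 → best response Bundled.
Service A against (Licensed, Originals): payoffs 83, 43 → best response News.
Service A against (Licensed, Licensed): payoffs 71, 64 → best response News.
Service B against (News, Originals): payoffs 74, 84 → best response Licensed.
Service B against (News, Licensed): payoffs 53, 94 → best response Licensed.
Service B against (Bundled, Originals): payoffs 58, 51 → best response Originals.
Service B against (Bundled, Licensed): payoffs 60, 21 → best response Originals.
Service C against (News, Originals): payoffs 24, 76 → best response Licensed.
Service C against (News, Licensed): payoffs 28, 76 → best response Licensed.
Service C against (Bundled, Originals): payoffs 63, 27 → best response Originals.
Service C against (Bundled, Licensed): payoffs 72, 31 → best response Originals.
Mutual best responses: (News, Licensed, Licensed); (Bundled, Originals, Originals).

The pure Nash equilibria are (News, Licensed, Licensed) and (Bundled, Originals, Originals).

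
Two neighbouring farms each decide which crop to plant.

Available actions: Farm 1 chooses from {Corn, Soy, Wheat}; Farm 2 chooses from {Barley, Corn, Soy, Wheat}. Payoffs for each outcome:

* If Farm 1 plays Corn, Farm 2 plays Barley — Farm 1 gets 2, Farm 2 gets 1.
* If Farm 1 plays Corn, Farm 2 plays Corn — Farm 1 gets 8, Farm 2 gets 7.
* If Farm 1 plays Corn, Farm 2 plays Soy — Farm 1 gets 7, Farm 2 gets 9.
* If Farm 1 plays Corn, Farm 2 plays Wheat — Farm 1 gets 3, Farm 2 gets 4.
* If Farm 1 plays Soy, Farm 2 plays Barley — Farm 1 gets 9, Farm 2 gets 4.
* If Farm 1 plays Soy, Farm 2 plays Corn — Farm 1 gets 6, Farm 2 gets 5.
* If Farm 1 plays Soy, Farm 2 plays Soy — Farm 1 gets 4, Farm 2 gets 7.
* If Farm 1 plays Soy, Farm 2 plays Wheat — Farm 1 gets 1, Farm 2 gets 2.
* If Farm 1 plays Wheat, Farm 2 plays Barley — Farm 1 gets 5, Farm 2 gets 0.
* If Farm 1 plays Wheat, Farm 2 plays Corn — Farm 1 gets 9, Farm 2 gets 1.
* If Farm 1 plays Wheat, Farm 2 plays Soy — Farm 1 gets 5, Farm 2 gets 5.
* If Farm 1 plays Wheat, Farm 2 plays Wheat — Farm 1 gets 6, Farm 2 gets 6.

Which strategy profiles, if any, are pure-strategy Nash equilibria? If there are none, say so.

Check each profile: it is a Nash equilibrium iff no player can strictly gain by switching unilaterally.
(Corn, Barley): Farm 1 can switch to Soy (2 → 9). Not NE.
(Corn, Corn): Farm 1 can switch to Wheat (8 → 9). Not NE.
(Corn, Soy): Farm 1 gets 7, best alternative 5; Farm 2 gets 9, best alternative 7. No profitable deviation — NE.
(Corn, Wheat): Farm 1 can switch to Wheat (3 → 6). Not NE.
(Soy, Barley): Farm 2 can switch to Corn (4 → 5). Not NE.
(Soy, Corn): Farm 1 can switch to Corn (6 → 8). Not NE.
(Soy, Soy): Farm 1 can switch to Corn (4 → 7). Not NE.
(Soy, Wheat): Farm 1 can switch to Corn (1 → 3). Not NE.
(Wheat, Barley): Farm 1 can switch to Soy (5 → 9). Not NE.
(Wheat, Corn): Farm 2 can switch to Soy (1 → 5). Not NE.
(Wheat, Soy): Farm 1 can switch to Corn (5 → 7). Not NE.
(Wheat, Wheat): Farm 1 gets 6, best alternative 3; Farm 2 gets 6, best alternative 5. No profitable deviation — NE.

Pure-strategy Nash equilibria: (Corn, Soy); (Wheat, Wheat)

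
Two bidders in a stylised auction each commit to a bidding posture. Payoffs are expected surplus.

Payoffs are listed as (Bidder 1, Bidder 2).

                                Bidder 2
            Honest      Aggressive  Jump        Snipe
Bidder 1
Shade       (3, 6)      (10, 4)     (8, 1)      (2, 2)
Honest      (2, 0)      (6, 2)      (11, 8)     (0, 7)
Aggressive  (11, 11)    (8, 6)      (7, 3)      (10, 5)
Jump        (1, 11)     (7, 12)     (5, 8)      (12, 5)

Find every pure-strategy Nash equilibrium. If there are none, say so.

(Honest, Jump); (Aggressive, Honest)

Bidder 1 against Honest: payoffs 3, 2, 11, 1 → best response Aggressive.
Bidder 1 against Aggressive: payoffs 10, 6, 8, 7 → best response Shade.
Bidder 1 against Jump: payoffs 8, 11, 7, 5 → best response Honest.
Bidder 1 against Snipe: payoffs 2, 0, 10, 12 → best response Jump.
Bidder 2 against Shade: payoffs 6, 4, 1, 2 → best response Honest.
Bidder 2 against Honest: payoffs 0, 2, 8, 7 → best response Jump.
Bidder 2 against Aggressive: payoffs 11, 6, 3, 5 → best response Honest.
Bidder 2 against Jump: payoffs 11, 12, 8, 5 → best response Aggressive.
Mutual best responses: (Honest, Jump); (Aggressive, Honest).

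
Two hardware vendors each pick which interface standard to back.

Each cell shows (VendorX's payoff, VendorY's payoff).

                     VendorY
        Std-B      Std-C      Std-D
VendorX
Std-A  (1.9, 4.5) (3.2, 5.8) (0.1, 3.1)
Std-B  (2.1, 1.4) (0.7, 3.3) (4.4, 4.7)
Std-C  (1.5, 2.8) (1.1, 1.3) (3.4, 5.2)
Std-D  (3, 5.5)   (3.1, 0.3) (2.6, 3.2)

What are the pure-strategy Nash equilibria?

(Std-A, Std-B): VendorX can switch to Std-B (1.9 → 2.1). Not NE.
(Std-A, Std-C): VendorX gets 3.2, best alternative 3.1; VendorY gets 5.8, best alternative 4.5. No profitable deviation — NE.
(Std-A, Std-D): VendorX can switch to Std-B (0.1 → 4.4). Not NE.
(Std-B, Std-B): VendorX can switch to Std-D (2.1 → 3). Not NE.
(Std-B, Std-C): VendorX can switch to Std-A (0.7 → 3.2). Not NE.
(Std-B, Std-D): VendorX gets 4.4, best alternative 3.4; VendorY gets 4.7, best alternative 3.3. No profitable deviation — NE.
(Std-C, Std-B): VendorX can switch to Std-A (1.5 → 1.9). Not NE.
(Std-C, Std-C): VendorX can switch to Std-A (1.1 → 3.2). Not NE.
(Std-C, Std-D): VendorX can switch to Std-B (3.4 → 4.4). Not NE.
(Std-D, Std-B): VendorX gets 3, best alternative 2.1; VendorY gets 5.5, best alternative 3.2. No profitable deviation — NE.
(Std-D, Std-C): VendorX can switch to Std-A (3.1 → 3.2). Not NE.
(Std-D, Std-D): VendorX can switch to Std-B (2.6 → 4.4). Not NE.

(Std-A, Std-C); (Std-B, Std-D); (Std-D, Std-B)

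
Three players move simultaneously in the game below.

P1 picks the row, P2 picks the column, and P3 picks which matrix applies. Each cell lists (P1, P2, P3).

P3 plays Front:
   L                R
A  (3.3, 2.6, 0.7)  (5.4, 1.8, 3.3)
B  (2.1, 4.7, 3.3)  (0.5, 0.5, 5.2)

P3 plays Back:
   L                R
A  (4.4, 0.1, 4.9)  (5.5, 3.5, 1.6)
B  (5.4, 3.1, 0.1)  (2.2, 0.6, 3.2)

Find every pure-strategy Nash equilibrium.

There is no pure-strategy Nash equilibrium.

(A, L, Front): P3 can switch to Back (0.7 → 4.9). Not NE.
(A, L, Back): P1 can switch to B (4.4 → 5.4). Not NE.
(A, R, Front): P2 can switch to L (1.8 → 2.6). Not NE.
(A, R, Back): P3 can switch to Front (1.6 → 3.3). Not NE.
(B, L, Front): P1 can switch to A (2.1 → 3.3). Not NE.
(B, L, Back): P3 can switch to Front (0.1 → 3.3). Not NE.
(B, R, Front): P1 can switch to A (0.5 → 5.4). Not NE.
(B, R, Back): P1 can switch to A (2.2 → 5.5). Not NE.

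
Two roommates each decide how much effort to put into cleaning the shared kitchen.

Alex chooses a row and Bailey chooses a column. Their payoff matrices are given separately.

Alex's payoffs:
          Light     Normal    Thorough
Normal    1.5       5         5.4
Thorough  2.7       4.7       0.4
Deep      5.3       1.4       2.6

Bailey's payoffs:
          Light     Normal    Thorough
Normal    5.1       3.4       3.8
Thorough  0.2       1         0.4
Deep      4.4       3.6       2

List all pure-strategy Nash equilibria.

(Deep, Light)

Alex against Light: payoffs 1.5, 2.7, 5.3 → best response Deep.
Alex against Normal: payoffs 5, 4.7, 1.4 → best response Normal.
Alex against Thorough: payoffs 5.4, 0.4, 2.6 → best response Normal.
Bailey against Normal: payoffs 5.1, 3.4, 3.8 → best response Light.
Bailey against Thorough: payoffs 0.2, 1, 0.4 → best response Normal.
Bailey against Deep: payoffs 4.4, 3.6, 2 → best response Light.
Mutual best responses: (Deep, Light).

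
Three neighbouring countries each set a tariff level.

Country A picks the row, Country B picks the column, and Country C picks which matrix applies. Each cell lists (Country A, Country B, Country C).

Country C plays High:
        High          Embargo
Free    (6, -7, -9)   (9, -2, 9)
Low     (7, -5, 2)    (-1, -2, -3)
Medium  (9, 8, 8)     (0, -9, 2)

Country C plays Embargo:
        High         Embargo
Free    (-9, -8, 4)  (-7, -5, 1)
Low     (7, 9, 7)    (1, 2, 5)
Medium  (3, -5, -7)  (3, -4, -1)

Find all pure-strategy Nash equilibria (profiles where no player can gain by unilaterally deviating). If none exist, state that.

Country A against (High, High): payoffs 6, 7, 9 → best response Medium.
Country A against (High, Embargo): payoffs -9, 7, 3 → best response Low.
Country A against (Embargo, High): payoffs 9, -1, 0 → best response Free.
Country A against (Embargo, Embargo): payoffs -7, 1, 3 → best response Medium.
Country B against (Free, High): payoffs -7, -2 → best response Embargo.
Country B against (Free, Embargo): payoffs -8, -5 → best response Embargo.
Country B against (Low, High): payoffs -5, -2 → best response Embargo.
Country B against (Low, Embargo): payoffs 9, 2 → best response High.
Country B against (Medium, High): payoffs 8, -9 → best response High.
Country B against (Medium, Embargo): payoffs -5, -4 → best response Embargo.
Country C against (Free, High): payoffs -9, 4 → best response Embargo.
Country C against (Free, Embargo): payoffs 9, 1 → best response High.
Country C against (Low, High): payoffs 2, 7 → best response Embargo.
Country C against (Low, Embargo): payoffs -3, 5 → best response Embargo.
Country C against (Medium, High): payoffs 8, -7 → best response High.
Country C against (Medium, Embargo): payoffs 2, -1 → best response High.
Mutual best responses: (Free, Embargo, High); (Low, High, Embargo); (Medium, High, High).

The pure Nash equilibria are (Free, Embargo, High), (Low, High, Embargo), (Medium, High, High).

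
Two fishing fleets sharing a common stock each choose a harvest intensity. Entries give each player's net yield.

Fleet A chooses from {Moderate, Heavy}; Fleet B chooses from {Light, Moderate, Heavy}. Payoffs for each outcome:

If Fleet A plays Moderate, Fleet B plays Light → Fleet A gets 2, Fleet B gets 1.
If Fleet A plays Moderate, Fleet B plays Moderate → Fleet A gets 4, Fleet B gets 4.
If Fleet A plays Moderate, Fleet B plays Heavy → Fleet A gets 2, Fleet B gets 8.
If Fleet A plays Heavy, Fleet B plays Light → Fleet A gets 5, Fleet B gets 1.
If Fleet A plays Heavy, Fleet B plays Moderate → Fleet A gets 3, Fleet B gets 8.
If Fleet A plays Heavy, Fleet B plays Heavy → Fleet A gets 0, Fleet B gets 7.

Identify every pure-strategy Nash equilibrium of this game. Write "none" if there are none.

(Moderate, Light): Fleet A can switch to Heavy (2 → 5). Not NE.
(Moderate, Moderate): Fleet B can switch to Heavy (4 → 8). Not NE.
(Moderate, Heavy): Fleet A gets 2, best alternative 0; Fleet B gets 8, best alternative 4. No profitable deviation — NE.
(Heavy, Light): Fleet B can switch to Moderate (1 → 8). Not NE.
(Heavy, Moderate): Fleet A can switch to Moderate (3 → 4). Not NE.
(Heavy, Heavy): Fleet A can switch to Moderate (0 → 2). Not NE.

The unique pure-strategy Nash equilibrium is (Moderate, Heavy).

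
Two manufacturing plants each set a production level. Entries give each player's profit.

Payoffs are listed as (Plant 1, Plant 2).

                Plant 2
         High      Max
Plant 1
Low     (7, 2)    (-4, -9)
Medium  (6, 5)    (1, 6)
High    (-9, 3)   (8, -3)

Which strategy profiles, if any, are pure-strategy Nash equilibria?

Pure NE: (Low, High)

For each strategy profile, look for a profitable unilateral deviation.
(Low, High): Plant 1 gets 7, best alternative 6; Plant 2 gets 2, best alternative -9. No profitable deviation — NE.
(Low, Max): Plant 1 can switch to Medium (-4 → 1). Not NE.
(Medium, High): Plant 1 can switch to Low (6 → 7). Not NE.
(Medium, Max): Plant 1 can switch to High (1 → 8). Not NE.
(High, High): Plant 1 can switch to Low (-9 → 7). Not NE.
(High, Max): Plant 2 can switch to High (-3 → 3). Not NE.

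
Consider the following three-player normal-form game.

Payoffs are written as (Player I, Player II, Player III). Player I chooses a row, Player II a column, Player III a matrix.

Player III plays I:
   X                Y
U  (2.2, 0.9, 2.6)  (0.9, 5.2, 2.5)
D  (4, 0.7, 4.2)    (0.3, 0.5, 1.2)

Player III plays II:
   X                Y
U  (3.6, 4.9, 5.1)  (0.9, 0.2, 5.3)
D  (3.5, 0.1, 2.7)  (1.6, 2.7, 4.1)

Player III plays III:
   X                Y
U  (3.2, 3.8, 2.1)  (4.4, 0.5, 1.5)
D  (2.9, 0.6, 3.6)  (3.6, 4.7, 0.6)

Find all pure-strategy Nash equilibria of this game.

(U, X, II) and (D, X, I) and (D, Y, II)

Player I against (X, I): payoffs 2.2, 4 → best response D.
Player I against (X, II): payoffs 3.6, 3.5 → best response U.
Player I against (X, III): payoffs 3.2, 2.9 → best response U.
Player I against (Y, I): payoffs 0.9, 0.3 → best response U.
Player I against (Y, II): payoffs 0.9, 1.6 → best response D.
Player I against (Y, III): payoffs 4.4, 3.6 → best response U.
Player II against (U, I): payoffs 0.9, 5.2 → best response Y.
Player II against (U, II): payoffs 4.9, 0.2 → best response X.
Player II against (U, III): payoffs 3.8, 0.5 → best response X.
Player II against (D, I): payoffs 0.7, 0.5 → best response X.
Player II against (D, II): payoffs 0.1, 2.7 → best response Y.
Player II against (D, III): payoffs 0.6, 4.7 → best response Y.
Player III against (U, X): payoffs 2.6, 5.1, 2.1 → best response II.
Player III against (U, Y): payoffs 2.5, 5.3, 1.5 → best response II.
Player III against (D, X): payoffs 4.2, 2.7, 3.6 → best response I.
Player III against (D, Y): payoffs 1.2, 4.1, 0.6 → best response II.
Mutual best responses: (U, X, II); (D, X, I); (D, Y, II).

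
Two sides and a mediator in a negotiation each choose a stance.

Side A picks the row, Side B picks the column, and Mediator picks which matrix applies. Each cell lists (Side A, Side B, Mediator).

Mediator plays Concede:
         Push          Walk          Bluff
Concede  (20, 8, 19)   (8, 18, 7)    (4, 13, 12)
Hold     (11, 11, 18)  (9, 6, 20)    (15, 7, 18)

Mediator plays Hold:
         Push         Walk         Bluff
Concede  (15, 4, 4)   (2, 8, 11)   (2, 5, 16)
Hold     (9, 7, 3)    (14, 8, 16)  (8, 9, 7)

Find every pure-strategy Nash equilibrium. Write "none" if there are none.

There is no pure-strategy Nash equilibrium.

(Concede, Push, Concede): Side B can switch to Walk (8 → 18). Not NE.
(Concede, Push, Hold): Side B can switch to Walk (4 → 8). Not NE.
(Concede, Walk, Concede): Side A can switch to Hold (8 → 9). Not NE.
(Concede, Walk, Hold): Side A can switch to Hold (2 → 14). Not NE.
(Concede, Bluff, Concede): Side A can switch to Hold (4 → 15). Not NE.
(Concede, Bluff, Hold): Side A can switch to Hold (2 → 8). Not NE.
(Hold, Push, Concede): Side A can switch to Concede (11 → 20). Not NE.
(Hold, Push, Hold): Side A can switch to Concede (9 → 15). Not NE.
(Hold, Walk, Concede): Side B can switch to Push (6 → 11). Not NE.
(Hold, Walk, Hold): Side B can switch to Bluff (8 → 9). Not NE.
(The remaining 2 profiles each have a profitable deviation by the same check.)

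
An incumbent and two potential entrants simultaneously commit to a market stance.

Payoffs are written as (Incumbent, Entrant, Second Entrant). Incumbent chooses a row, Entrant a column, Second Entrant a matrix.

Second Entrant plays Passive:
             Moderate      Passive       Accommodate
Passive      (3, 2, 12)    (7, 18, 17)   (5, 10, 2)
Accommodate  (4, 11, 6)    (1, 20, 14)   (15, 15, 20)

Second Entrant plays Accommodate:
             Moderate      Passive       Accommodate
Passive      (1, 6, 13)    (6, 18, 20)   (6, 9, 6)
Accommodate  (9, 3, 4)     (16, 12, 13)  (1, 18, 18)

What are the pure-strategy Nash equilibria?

This game has no pure Nash equilibrium.

Incumbent against (Moderate, Passive): payoffs 3, 4 → best response Accommodate.
Incumbent against (Moderate, Accommodate): payoffs 1, 9 → best response Accommodate.
Incumbent against (Passive, Passive): payoffs 7, 1 → best response Passive.
Incumbent against (Passive, Accommodate): payoffs 6, 16 → best response Accommodate.
Incumbent against (Accommodate, Passive): payoffs 5, 15 → best response Accommodate.
Incumbent against (Accommodate, Accommodate): payoffs 6, 1 → best response Passive.
Entrant against (Passive, Passive): payoffs 2, 18, 10 → best response Passive.
Entrant against (Passive, Accommodate): payoffs 6, 18, 9 → best response Passive.
Entrant against (Accommodate, Passive): payoffs 11, 20, 15 → best response Passive.
Entrant against (Accommodate, Accommodate): payoffs 3, 12, 18 → best response Accommodate.
Second Entrant against (Passive, Moderate): payoffs 12, 13 → best response Accommodate.
Second Entrant against (Passive, Passive): payoffs 17, 20 → best response Accommodate.
Second Entrant against (Passive, Accommodate): payoffs 2, 6 → best response Accommodate.
Second Entrant against (Accommodate, Moderate): payoffs 6, 4 → best response Passive.
Second Entrant against (Accommodate, Passive): payoffs 14, 13 → best response Passive.
Second Entrant against (Accommodate, Accommodate): payoffs 20, 18 → best response Passive.
No profile is a mutual best response for all players.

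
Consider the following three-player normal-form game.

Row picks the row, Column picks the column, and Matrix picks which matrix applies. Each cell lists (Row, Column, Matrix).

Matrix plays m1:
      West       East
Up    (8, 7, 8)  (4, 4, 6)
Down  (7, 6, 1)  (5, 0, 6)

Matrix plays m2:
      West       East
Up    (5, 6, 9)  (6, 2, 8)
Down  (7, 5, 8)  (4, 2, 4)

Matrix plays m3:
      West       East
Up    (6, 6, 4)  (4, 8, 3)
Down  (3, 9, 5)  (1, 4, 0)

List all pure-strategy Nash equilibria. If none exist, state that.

(Down, West, m2)

(Up, West, m1): Matrix can switch to m2 (8 → 9). Not NE.
(Up, West, m2): Row can switch to Down (5 → 7). Not NE.
(Up, West, m3): Column can switch to East (6 → 8). Not NE.
(Up, East, m1): Row can switch to Down (4 → 5). Not NE.
(Up, East, m2): Column can switch to West (2 → 6). Not NE.
(Up, East, m3): Matrix can switch to m1 (3 → 6). Not NE.
(Down, West, m2): Row gets 7, best alternative 5; Column gets 5, best alternative 2; Matrix gets 8, best alternative 5. No profitable deviation — NE.
(The remaining 5 profiles each have a profitable deviation by the same check.)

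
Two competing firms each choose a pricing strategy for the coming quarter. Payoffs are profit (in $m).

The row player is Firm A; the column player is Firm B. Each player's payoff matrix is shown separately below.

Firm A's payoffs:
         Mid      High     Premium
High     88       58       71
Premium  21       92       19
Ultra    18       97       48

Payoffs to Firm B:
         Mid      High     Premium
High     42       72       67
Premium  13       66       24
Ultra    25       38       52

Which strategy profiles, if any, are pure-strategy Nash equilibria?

Firm A against Mid: payoffs 88, 21, 18 → best response High.
Firm A against High: payoffs 58, 92, 97 → best response Ultra.
Firm A against Premium: payoffs 71, 19, 48 → best response High.
Firm B against High: payoffs 42, 72, 67 → best response High.
Firm B against Premium: payoffs 13, 66, 24 → best response High.
Firm B against Ultra: payoffs 25, 38, 52 → best response Premium.
No profile is a mutual best response for all players.

No pure-strategy Nash equilibrium.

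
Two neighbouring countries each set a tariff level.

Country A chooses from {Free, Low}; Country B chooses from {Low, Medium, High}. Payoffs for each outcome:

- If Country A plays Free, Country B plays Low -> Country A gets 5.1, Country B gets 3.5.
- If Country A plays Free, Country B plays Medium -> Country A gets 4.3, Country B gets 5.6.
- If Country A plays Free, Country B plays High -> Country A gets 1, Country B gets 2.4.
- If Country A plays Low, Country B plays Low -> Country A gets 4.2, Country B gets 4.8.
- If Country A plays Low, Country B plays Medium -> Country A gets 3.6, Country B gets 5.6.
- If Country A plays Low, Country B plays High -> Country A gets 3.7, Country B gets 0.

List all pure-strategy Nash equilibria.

The unique pure-strategy Nash equilibrium is (Free, Medium).

For each strategy profile, look for a profitable unilateral deviation.
(Free, Low): Country B can switch to Medium (3.5 → 5.6). Not NE.
(Free, Medium): Country A gets 4.3, best alternative 3.6; Country B gets 5.6, best alternative 3.5. No profitable deviation — NE.
(Free, High): Country A can switch to Low (1 → 3.7). Not NE.
(Low, Low): Country A can switch to Free (4.2 → 5.1). Not NE.
(Low, Medium): Country A can switch to Free (3.6 → 4.3). Not NE.
(Low, High): Country B can switch to Low (0 → 4.8). Not NE.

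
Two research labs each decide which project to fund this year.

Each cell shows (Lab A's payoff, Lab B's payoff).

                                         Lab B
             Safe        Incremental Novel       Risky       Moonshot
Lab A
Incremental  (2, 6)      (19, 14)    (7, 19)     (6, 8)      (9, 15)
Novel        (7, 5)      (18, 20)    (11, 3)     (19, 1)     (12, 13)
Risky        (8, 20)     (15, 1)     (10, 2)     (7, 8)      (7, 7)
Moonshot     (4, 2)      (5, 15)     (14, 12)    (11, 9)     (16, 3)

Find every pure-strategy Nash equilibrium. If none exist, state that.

Lab A against Safe: payoffs 2, 7, 8, 4 → best response Risky.
Lab A against Incremental: payoffs 19, 18, 15, 5 → best response Incremental.
Lab A against Novel: payoffs 7, 11, 10, 14 → best response Moonshot.
Lab A against Risky: payoffs 6, 19, 7, 11 → best response Novel.
Lab A against Moonshot: payoffs 9, 12, 7, 16 → best response Moonshot.
Lab B against Incremental: payoffs 6, 14, 19, 8, 15 → best response Novel.
Lab B against Novel: payoffs 5, 20, 3, 1, 13 → best response Incremental.
Lab B against Risky: payoffs 20, 1, 2, 8, 7 → best response Safe.
Lab B against Moonshot: payoffs 2, 15, 12, 9, 3 → best response Incremental.
Mutual best responses: (Risky, Safe).

The unique pure-strategy Nash equilibrium is (Risky, Safe).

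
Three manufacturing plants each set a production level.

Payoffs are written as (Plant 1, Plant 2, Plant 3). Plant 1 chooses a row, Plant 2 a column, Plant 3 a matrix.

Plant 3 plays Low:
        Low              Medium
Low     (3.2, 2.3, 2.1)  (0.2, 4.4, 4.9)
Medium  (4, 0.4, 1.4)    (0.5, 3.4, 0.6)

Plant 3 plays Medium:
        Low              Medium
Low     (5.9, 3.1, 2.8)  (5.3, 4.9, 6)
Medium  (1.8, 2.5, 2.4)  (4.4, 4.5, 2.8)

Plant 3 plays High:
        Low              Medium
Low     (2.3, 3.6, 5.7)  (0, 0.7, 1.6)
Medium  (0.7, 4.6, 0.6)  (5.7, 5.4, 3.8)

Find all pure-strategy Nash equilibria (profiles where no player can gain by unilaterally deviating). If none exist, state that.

Pure-strategy Nash equilibria: (Low, Low, High); (Low, Medium, Medium); (Medium, Medium, High)

For each strategy profile, look for a profitable unilateral deviation.
(Low, Low, Low): Plant 1 can switch to Medium (3.2 → 4). Not NE.
(Low, Low, Medium): Plant 2 can switch to Medium (3.1 → 4.9). Not NE.
(Low, Low, High): Plant 1 gets 2.3, best alternative 0.7; Plant 2 gets 3.6, best alternative 0.7; Plant 3 gets 5.7, best alternative 2.8. No profitable deviation — NE.
(Low, Medium, Low): Plant 1 can switch to Medium (0.2 → 0.5). Not NE.
(Low, Medium, Medium): Plant 1 gets 5.3, best alternative 4.4; Plant 2 gets 4.9, best alternative 3.1; Plant 3 gets 6, best alternative 4.9. No profitable deviation — NE.
(Low, Medium, High): Plant 1 can switch to Medium (0 → 5.7). Not NE.
(Medium, Low, Low): Plant 2 can switch to Medium (0.4 → 3.4). Not NE.
(Medium, Low, Medium): Plant 1 can switch to Low (1.8 → 5.9). Not NE.
(Medium, Medium, High): Plant 1 gets 5.7, best alternative 0; Plant 2 gets 5.4, best alternative 4.6; Plant 3 gets 3.8, best alternative 2.8. No profitable deviation — NE.
(The remaining 3 profiles each have a profitable deviation by the same check.)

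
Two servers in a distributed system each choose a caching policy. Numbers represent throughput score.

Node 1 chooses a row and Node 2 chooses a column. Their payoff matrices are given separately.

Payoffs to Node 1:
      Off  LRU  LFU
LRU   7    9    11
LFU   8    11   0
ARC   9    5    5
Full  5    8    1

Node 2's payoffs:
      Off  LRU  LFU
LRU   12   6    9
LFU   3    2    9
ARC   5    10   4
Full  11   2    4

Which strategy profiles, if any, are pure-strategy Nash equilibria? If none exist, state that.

(LRU, Off): Node 1 can switch to LFU (7 → 8). Not NE.
(LRU, LRU): Node 1 can switch to LFU (9 → 11). Not NE.
(LRU, LFU): Node 2 can switch to Off (9 → 12). Not NE.
(LFU, Off): Node 1 can switch to ARC (8 → 9). Not NE.
(LFU, LRU): Node 2 can switch to Off (2 → 3). Not NE.
(LFU, LFU): Node 1 can switch to LRU (0 → 11). Not NE.
(ARC, Off): Node 2 can switch to LRU (5 → 10). Not NE.
(ARC, LRU): Node 1 can switch to LRU (5 → 9). Not NE.
(The remaining 4 profiles each have a profitable deviation by the same check.)

This game has no pure Nash equilibrium.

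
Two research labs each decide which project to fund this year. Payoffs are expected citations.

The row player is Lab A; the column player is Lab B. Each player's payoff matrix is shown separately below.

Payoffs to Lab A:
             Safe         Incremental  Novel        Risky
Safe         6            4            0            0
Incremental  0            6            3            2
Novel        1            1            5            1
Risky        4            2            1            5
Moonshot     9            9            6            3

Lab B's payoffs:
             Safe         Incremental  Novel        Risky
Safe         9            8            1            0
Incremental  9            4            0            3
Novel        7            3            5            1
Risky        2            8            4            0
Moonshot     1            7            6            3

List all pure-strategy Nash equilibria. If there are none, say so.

Check each profile: it is a Nash equilibrium iff no player can strictly gain by switching unilaterally.
(Safe, Safe): Lab A can switch to Moonshot (6 → 9). Not NE.
(Safe, Incremental): Lab A can switch to Incremental (4 → 6). Not NE.
(Safe, Novel): Lab A can switch to Incremental (0 → 3). Not NE.
(Safe, Risky): Lab A can switch to Incremental (0 → 2). Not NE.
(Incremental, Safe): Lab A can switch to Safe (0 → 6). Not NE.
(Incremental, Incremental): Lab A can switch to Moonshot (6 → 9). Not NE.
(Moonshot, Incremental): Lab A gets 9, best alternative 6; Lab B gets 7, best alternative 6. No profitable deviation — NE.
(The remaining 13 profiles each have a profitable deviation by the same check.)

Pure NE: (Moonshot, Incremental)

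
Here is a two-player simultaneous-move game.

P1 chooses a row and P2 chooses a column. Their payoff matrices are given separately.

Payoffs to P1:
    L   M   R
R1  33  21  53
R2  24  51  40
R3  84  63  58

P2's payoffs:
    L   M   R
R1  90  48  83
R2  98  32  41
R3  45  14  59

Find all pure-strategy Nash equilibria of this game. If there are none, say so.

For each strategy profile, look for a profitable unilateral deviation.
(R1, L): P1 can switch to R3 (33 → 84). Not NE.
(R1, M): P1 can switch to R2 (21 → 51). Not NE.
(R1, R): P1 can switch to R3 (53 → 58). Not NE.
(R2, L): P1 can switch to R1 (24 → 33). Not NE.
(R2, M): P1 can switch to R3 (51 → 63). Not NE.
(R2, R): P1 can switch to R1 (40 → 53). Not NE.
(R3, R): P1 gets 58, best alternative 53; P2 gets 59, best alternative 45. No profitable deviation — NE.
(The remaining 2 profiles each have a profitable deviation by the same check.)

(R3, R)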